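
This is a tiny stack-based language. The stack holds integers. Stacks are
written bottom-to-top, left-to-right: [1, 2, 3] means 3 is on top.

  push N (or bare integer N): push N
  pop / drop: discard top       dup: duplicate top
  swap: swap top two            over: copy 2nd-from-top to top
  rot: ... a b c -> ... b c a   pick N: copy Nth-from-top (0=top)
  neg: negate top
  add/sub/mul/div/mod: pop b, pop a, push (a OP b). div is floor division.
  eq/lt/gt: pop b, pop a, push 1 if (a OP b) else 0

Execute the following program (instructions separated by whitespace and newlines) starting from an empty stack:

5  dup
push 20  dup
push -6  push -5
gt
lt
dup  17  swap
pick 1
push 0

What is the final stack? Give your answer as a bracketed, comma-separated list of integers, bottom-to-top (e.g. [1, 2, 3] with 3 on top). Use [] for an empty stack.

After 'push 5': [5]
After 'dup': [5, 5]
After 'push 20': [5, 5, 20]
After 'dup': [5, 5, 20, 20]
After 'push -6': [5, 5, 20, 20, -6]
After 'push -5': [5, 5, 20, 20, -6, -5]
After 'gt': [5, 5, 20, 20, 0]
After 'lt': [5, 5, 20, 0]
After 'dup': [5, 5, 20, 0, 0]
After 'push 17': [5, 5, 20, 0, 0, 17]
After 'swap': [5, 5, 20, 0, 17, 0]
After 'pick 1': [5, 5, 20, 0, 17, 0, 17]
After 'push 0': [5, 5, 20, 0, 17, 0, 17, 0]

Answer: [5, 5, 20, 0, 17, 0, 17, 0]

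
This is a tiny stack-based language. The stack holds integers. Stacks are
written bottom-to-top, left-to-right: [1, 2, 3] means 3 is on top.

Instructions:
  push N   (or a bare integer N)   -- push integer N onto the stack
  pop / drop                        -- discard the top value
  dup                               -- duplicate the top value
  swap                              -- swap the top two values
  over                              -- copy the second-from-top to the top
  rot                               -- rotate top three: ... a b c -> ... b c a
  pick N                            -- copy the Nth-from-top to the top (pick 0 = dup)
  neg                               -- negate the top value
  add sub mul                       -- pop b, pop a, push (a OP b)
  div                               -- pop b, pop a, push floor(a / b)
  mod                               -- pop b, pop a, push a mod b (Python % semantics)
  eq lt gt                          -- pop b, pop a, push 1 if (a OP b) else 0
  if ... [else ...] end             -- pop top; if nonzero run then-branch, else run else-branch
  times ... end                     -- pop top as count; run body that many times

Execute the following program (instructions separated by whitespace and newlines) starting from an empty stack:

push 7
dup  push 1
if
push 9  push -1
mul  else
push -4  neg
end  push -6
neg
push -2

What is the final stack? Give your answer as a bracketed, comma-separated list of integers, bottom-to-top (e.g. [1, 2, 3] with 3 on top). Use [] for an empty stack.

Answer: [7, 7, -9, 6, -2]

Derivation:
After 'push 7': [7]
After 'dup': [7, 7]
After 'push 1': [7, 7, 1]
After 'if': [7, 7]
After 'push 9': [7, 7, 9]
After 'push -1': [7, 7, 9, -1]
After 'mul': [7, 7, -9]
After 'push -6': [7, 7, -9, -6]
After 'neg': [7, 7, -9, 6]
After 'push -2': [7, 7, -9, 6, -2]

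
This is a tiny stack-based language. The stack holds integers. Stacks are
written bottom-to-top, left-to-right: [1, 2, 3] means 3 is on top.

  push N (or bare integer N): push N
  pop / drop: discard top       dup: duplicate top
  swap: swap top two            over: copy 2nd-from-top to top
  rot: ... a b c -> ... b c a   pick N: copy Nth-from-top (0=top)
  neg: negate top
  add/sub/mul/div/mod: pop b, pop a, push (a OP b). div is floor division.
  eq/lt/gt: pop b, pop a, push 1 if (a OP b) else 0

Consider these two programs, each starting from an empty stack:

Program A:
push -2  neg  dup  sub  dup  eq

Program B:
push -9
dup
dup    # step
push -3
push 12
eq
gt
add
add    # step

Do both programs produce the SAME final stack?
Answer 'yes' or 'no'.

Program A trace:
  After 'push -2': [-2]
  After 'neg': [2]
  After 'dup': [2, 2]
  After 'sub': [0]
  After 'dup': [0, 0]
  After 'eq': [1]
Program A final stack: [1]

Program B trace:
  After 'push -9': [-9]
  After 'dup': [-9, -9]
  After 'dup': [-9, -9, -9]
  After 'push -3': [-9, -9, -9, -3]
  After 'push 12': [-9, -9, -9, -3, 12]
  After 'eq': [-9, -9, -9, 0]
  After 'gt': [-9, -9, 0]
  After 'add': [-9, -9]
  After 'add': [-18]
Program B final stack: [-18]
Same: no

Answer: no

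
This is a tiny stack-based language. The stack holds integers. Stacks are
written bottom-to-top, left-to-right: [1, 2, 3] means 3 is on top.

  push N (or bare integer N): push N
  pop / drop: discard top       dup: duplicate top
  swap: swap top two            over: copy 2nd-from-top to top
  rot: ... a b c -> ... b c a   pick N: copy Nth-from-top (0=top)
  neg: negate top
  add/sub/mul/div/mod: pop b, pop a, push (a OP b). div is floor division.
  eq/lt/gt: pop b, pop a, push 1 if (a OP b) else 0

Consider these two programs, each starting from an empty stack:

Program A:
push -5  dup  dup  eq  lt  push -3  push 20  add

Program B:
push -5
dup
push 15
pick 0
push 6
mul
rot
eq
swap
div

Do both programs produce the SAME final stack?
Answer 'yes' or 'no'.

Answer: no

Derivation:
Program A trace:
  After 'push -5': [-5]
  After 'dup': [-5, -5]
  After 'dup': [-5, -5, -5]
  After 'eq': [-5, 1]
  After 'lt': [1]
  After 'push -3': [1, -3]
  After 'push 20': [1, -3, 20]
  After 'add': [1, 17]
Program A final stack: [1, 17]

Program B trace:
  After 'push -5': [-5]
  After 'dup': [-5, -5]
  After 'push 15': [-5, -5, 15]
  After 'pick 0': [-5, -5, 15, 15]
  After 'push 6': [-5, -5, 15, 15, 6]
  After 'mul': [-5, -5, 15, 90]
  After 'rot': [-5, 15, 90, -5]
  After 'eq': [-5, 15, 0]
  After 'swap': [-5, 0, 15]
  After 'div': [-5, 0]
Program B final stack: [-5, 0]
Same: no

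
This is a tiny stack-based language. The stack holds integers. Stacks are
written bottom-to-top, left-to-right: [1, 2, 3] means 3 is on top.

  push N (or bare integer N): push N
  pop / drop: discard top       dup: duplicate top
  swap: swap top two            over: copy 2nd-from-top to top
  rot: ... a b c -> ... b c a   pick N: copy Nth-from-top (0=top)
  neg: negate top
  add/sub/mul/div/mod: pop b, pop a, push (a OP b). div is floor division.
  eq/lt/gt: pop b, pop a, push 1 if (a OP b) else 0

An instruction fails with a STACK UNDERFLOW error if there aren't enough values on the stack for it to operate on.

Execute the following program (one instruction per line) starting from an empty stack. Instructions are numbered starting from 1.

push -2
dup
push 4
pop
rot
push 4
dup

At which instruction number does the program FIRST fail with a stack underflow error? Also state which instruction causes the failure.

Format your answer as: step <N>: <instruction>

Step 1 ('push -2'): stack = [-2], depth = 1
Step 2 ('dup'): stack = [-2, -2], depth = 2
Step 3 ('push 4'): stack = [-2, -2, 4], depth = 3
Step 4 ('pop'): stack = [-2, -2], depth = 2
Step 5 ('rot'): needs 3 value(s) but depth is 2 — STACK UNDERFLOW

Answer: step 5: rot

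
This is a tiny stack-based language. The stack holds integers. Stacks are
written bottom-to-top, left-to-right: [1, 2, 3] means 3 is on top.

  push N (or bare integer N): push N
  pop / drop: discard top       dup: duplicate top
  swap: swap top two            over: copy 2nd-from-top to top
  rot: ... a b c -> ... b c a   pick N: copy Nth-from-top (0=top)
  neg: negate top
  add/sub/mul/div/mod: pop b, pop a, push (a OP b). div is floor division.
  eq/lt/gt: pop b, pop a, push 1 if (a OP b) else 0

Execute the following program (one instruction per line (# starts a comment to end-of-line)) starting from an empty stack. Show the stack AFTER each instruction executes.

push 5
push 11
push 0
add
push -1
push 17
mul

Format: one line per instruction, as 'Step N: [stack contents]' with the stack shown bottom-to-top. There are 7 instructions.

Step 1: [5]
Step 2: [5, 11]
Step 3: [5, 11, 0]
Step 4: [5, 11]
Step 5: [5, 11, -1]
Step 6: [5, 11, -1, 17]
Step 7: [5, 11, -17]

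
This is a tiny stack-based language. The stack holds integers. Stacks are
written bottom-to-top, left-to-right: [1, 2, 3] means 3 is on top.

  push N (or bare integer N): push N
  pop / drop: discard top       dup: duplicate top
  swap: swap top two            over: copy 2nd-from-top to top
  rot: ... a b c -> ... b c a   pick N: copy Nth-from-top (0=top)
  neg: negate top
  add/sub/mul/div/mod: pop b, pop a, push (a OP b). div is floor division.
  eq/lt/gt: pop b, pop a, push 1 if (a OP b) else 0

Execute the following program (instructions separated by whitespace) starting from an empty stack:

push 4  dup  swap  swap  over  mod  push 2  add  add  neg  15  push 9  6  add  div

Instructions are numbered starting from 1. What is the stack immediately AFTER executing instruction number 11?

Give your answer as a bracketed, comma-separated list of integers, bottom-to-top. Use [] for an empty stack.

Answer: [-6, 15]

Derivation:
Step 1 ('push 4'): [4]
Step 2 ('dup'): [4, 4]
Step 3 ('swap'): [4, 4]
Step 4 ('swap'): [4, 4]
Step 5 ('over'): [4, 4, 4]
Step 6 ('mod'): [4, 0]
Step 7 ('push 2'): [4, 0, 2]
Step 8 ('add'): [4, 2]
Step 9 ('add'): [6]
Step 10 ('neg'): [-6]
Step 11 ('15'): [-6, 15]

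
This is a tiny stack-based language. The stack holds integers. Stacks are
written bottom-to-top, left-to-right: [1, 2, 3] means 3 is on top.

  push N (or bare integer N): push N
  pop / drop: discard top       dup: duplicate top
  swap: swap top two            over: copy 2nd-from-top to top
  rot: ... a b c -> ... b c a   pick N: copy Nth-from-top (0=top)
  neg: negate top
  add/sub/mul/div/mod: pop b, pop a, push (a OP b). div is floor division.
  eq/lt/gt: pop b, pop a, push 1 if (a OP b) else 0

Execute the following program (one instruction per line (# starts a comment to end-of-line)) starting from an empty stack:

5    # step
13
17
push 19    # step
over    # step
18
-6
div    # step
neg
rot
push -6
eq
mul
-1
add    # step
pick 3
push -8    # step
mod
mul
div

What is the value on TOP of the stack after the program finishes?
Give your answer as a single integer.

After 'push 5': [5]
After 'push 13': [5, 13]
After 'push 17': [5, 13, 17]
After 'push 19': [5, 13, 17, 19]
After 'over': [5, 13, 17, 19, 17]
After 'push 18': [5, 13, 17, 19, 17, 18]
After 'push -6': [5, 13, 17, 19, 17, 18, -6]
After 'div': [5, 13, 17, 19, 17, -3]
After 'neg': [5, 13, 17, 19, 17, 3]
After 'rot': [5, 13, 17, 17, 3, 19]
After 'push -6': [5, 13, 17, 17, 3, 19, -6]
After 'eq': [5, 13, 17, 17, 3, 0]
After 'mul': [5, 13, 17, 17, 0]
After 'push -1': [5, 13, 17, 17, 0, -1]
After 'add': [5, 13, 17, 17, -1]
After 'pick 3': [5, 13, 17, 17, -1, 13]
After 'push -8': [5, 13, 17, 17, -1, 13, -8]
After 'mod': [5, 13, 17, 17, -1, -3]
After 'mul': [5, 13, 17, 17, 3]
After 'div': [5, 13, 17, 5]

Answer: 5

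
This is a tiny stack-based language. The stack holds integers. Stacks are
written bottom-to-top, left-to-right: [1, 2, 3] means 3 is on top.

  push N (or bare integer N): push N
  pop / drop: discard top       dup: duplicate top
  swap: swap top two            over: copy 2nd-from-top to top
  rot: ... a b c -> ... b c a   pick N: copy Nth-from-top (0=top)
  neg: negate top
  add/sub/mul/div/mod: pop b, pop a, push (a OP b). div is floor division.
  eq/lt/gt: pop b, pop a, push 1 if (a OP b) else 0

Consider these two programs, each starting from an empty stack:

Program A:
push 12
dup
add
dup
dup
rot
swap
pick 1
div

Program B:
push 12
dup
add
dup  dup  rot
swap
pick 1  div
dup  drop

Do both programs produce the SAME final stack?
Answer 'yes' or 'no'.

Answer: yes

Derivation:
Program A trace:
  After 'push 12': [12]
  After 'dup': [12, 12]
  After 'add': [24]
  After 'dup': [24, 24]
  After 'dup': [24, 24, 24]
  After 'rot': [24, 24, 24]
  After 'swap': [24, 24, 24]
  After 'pick 1': [24, 24, 24, 24]
  After 'div': [24, 24, 1]
Program A final stack: [24, 24, 1]

Program B trace:
  After 'push 12': [12]
  After 'dup': [12, 12]
  After 'add': [24]
  After 'dup': [24, 24]
  After 'dup': [24, 24, 24]
  After 'rot': [24, 24, 24]
  After 'swap': [24, 24, 24]
  After 'pick 1': [24, 24, 24, 24]
  After 'div': [24, 24, 1]
  After 'dup': [24, 24, 1, 1]
  After 'drop': [24, 24, 1]
Program B final stack: [24, 24, 1]
Same: yes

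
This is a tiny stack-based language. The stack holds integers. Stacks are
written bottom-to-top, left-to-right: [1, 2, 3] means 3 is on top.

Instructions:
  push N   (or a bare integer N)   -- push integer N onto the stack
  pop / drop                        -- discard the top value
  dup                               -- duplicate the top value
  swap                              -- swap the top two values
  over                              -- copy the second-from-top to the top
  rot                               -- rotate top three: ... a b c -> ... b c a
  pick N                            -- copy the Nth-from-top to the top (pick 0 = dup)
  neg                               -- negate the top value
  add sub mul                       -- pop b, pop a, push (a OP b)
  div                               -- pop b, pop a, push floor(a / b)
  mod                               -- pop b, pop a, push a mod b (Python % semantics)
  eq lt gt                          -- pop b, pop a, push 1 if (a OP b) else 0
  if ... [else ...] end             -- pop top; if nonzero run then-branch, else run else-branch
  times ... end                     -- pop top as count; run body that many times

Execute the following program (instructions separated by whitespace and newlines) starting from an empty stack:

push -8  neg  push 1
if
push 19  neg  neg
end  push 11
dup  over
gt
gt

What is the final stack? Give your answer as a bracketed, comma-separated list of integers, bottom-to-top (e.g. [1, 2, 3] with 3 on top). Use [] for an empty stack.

Answer: [8, 19, 1]

Derivation:
After 'push -8': [-8]
After 'neg': [8]
After 'push 1': [8, 1]
After 'if': [8]
After 'push 19': [8, 19]
After 'neg': [8, -19]
After 'neg': [8, 19]
After 'push 11': [8, 19, 11]
After 'dup': [8, 19, 11, 11]
After 'over': [8, 19, 11, 11, 11]
After 'gt': [8, 19, 11, 0]
After 'gt': [8, 19, 1]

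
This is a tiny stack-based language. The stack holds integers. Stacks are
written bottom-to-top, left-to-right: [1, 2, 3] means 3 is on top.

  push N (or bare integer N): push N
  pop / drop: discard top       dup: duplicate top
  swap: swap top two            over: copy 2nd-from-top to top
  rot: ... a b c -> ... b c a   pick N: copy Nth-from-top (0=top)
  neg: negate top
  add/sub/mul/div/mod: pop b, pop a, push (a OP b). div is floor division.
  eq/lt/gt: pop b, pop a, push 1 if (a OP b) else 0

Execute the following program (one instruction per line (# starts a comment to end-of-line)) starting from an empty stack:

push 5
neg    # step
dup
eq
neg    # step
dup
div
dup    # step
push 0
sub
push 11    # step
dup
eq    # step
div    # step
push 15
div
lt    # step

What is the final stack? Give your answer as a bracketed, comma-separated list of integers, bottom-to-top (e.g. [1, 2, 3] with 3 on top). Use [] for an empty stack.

Answer: [0]

Derivation:
After 'push 5': [5]
After 'neg': [-5]
After 'dup': [-5, -5]
After 'eq': [1]
After 'neg': [-1]
After 'dup': [-1, -1]
After 'div': [1]
After 'dup': [1, 1]
After 'push 0': [1, 1, 0]
After 'sub': [1, 1]
After 'push 11': [1, 1, 11]
After 'dup': [1, 1, 11, 11]
After 'eq': [1, 1, 1]
After 'div': [1, 1]
After 'push 15': [1, 1, 15]
After 'div': [1, 0]
After 'lt': [0]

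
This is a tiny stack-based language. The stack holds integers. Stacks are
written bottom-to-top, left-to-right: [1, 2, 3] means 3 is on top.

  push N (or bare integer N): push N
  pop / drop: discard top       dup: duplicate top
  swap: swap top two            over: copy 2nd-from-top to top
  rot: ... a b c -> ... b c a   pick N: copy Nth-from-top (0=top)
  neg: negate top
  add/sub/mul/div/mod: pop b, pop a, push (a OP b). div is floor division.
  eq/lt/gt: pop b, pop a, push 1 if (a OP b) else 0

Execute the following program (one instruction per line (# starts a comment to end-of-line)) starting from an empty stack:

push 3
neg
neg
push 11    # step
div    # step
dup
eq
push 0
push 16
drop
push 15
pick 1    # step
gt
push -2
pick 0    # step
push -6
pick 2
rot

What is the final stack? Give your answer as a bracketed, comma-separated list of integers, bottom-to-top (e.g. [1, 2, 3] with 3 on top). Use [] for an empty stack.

After 'push 3': [3]
After 'neg': [-3]
After 'neg': [3]
After 'push 11': [3, 11]
After 'div': [0]
After 'dup': [0, 0]
After 'eq': [1]
After 'push 0': [1, 0]
After 'push 16': [1, 0, 16]
After 'drop': [1, 0]
After 'push 15': [1, 0, 15]
After 'pick 1': [1, 0, 15, 0]
After 'gt': [1, 0, 1]
After 'push -2': [1, 0, 1, -2]
After 'pick 0': [1, 0, 1, -2, -2]
After 'push -6': [1, 0, 1, -2, -2, -6]
After 'pick 2': [1, 0, 1, -2, -2, -6, -2]
After 'rot': [1, 0, 1, -2, -6, -2, -2]

Answer: [1, 0, 1, -2, -6, -2, -2]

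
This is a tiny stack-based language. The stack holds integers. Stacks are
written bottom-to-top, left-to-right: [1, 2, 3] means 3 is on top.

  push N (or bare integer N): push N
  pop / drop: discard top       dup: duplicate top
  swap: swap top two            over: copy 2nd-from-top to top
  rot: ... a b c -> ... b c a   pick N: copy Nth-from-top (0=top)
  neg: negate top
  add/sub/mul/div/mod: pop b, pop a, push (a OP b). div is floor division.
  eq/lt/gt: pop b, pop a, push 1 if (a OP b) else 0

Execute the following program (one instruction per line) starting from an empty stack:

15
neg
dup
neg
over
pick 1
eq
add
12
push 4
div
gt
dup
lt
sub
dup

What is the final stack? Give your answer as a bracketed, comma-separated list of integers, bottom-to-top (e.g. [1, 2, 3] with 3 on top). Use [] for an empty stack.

After 'push 15': [15]
After 'neg': [-15]
After 'dup': [-15, -15]
After 'neg': [-15, 15]
After 'over': [-15, 15, -15]
After 'pick 1': [-15, 15, -15, 15]
After 'eq': [-15, 15, 0]
After 'add': [-15, 15]
After 'push 12': [-15, 15, 12]
After 'push 4': [-15, 15, 12, 4]
After 'div': [-15, 15, 3]
After 'gt': [-15, 1]
After 'dup': [-15, 1, 1]
After 'lt': [-15, 0]
After 'sub': [-15]
After 'dup': [-15, -15]

Answer: [-15, -15]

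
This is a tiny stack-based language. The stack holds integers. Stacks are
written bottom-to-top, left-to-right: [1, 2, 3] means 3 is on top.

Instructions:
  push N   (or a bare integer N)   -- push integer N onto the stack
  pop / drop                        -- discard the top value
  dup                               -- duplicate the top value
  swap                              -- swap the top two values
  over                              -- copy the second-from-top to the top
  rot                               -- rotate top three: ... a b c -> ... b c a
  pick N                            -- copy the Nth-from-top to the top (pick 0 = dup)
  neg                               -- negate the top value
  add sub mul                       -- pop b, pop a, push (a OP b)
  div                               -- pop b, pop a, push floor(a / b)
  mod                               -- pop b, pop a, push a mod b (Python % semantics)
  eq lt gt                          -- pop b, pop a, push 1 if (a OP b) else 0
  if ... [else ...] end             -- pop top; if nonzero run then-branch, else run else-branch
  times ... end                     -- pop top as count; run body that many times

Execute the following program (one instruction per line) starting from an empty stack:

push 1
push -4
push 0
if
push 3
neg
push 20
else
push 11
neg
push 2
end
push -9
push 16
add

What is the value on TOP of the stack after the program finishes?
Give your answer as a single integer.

Answer: 7

Derivation:
After 'push 1': [1]
After 'push -4': [1, -4]
After 'push 0': [1, -4, 0]
After 'if': [1, -4]
After 'push 11': [1, -4, 11]
After 'neg': [1, -4, -11]
After 'push 2': [1, -4, -11, 2]
After 'push -9': [1, -4, -11, 2, -9]
After 'push 16': [1, -4, -11, 2, -9, 16]
After 'add': [1, -4, -11, 2, 7]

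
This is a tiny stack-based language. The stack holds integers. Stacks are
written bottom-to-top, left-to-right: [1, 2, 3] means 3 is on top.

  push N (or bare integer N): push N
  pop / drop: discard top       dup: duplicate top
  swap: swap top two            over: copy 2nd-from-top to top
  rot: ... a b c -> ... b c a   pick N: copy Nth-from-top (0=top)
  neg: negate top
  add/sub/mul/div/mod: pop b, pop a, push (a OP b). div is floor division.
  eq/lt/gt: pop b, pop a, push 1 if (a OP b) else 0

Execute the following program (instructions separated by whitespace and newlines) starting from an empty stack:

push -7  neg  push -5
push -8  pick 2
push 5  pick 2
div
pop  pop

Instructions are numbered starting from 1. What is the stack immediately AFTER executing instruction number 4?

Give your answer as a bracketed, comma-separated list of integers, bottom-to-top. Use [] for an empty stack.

Answer: [7, -5, -8]

Derivation:
Step 1 ('push -7'): [-7]
Step 2 ('neg'): [7]
Step 3 ('push -5'): [7, -5]
Step 4 ('push -8'): [7, -5, -8]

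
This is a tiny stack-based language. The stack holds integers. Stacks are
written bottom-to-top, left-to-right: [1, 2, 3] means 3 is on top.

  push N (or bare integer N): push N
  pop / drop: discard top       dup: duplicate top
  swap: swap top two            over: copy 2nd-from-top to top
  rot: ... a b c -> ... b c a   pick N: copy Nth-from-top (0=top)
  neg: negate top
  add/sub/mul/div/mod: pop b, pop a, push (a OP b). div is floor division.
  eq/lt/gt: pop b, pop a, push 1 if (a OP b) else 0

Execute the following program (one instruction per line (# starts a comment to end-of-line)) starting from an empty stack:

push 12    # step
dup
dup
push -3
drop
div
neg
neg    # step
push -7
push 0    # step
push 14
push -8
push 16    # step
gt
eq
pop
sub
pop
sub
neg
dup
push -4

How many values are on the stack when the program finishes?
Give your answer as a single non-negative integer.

Answer: 3

Derivation:
After 'push 12': stack = [12] (depth 1)
After 'dup': stack = [12, 12] (depth 2)
After 'dup': stack = [12, 12, 12] (depth 3)
After 'push -3': stack = [12, 12, 12, -3] (depth 4)
After 'drop': stack = [12, 12, 12] (depth 3)
After 'div': stack = [12, 1] (depth 2)
After 'neg': stack = [12, -1] (depth 2)
After 'neg': stack = [12, 1] (depth 2)
After 'push -7': stack = [12, 1, -7] (depth 3)
After 'push 0': stack = [12, 1, -7, 0] (depth 4)
  ...
After 'push 16': stack = [12, 1, -7, 0, 14, -8, 16] (depth 7)
After 'gt': stack = [12, 1, -7, 0, 14, 0] (depth 6)
After 'eq': stack = [12, 1, -7, 0, 0] (depth 5)
After 'pop': stack = [12, 1, -7, 0] (depth 4)
After 'sub': stack = [12, 1, -7] (depth 3)
After 'pop': stack = [12, 1] (depth 2)
After 'sub': stack = [11] (depth 1)
After 'neg': stack = [-11] (depth 1)
After 'dup': stack = [-11, -11] (depth 2)
After 'push -4': stack = [-11, -11, -4] (depth 3)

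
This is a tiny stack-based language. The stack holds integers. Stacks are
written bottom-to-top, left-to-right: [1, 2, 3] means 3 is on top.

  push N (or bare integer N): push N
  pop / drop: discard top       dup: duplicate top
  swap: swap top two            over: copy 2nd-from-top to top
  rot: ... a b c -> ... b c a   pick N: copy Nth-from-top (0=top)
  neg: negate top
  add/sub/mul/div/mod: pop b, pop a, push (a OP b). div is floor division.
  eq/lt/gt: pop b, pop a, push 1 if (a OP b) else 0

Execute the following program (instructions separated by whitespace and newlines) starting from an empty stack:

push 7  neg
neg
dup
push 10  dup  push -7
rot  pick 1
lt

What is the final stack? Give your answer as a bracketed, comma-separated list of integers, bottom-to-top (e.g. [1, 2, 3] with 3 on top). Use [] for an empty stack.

Answer: [7, 7, 10, -7, 0]

Derivation:
After 'push 7': [7]
After 'neg': [-7]
After 'neg': [7]
After 'dup': [7, 7]
After 'push 10': [7, 7, 10]
After 'dup': [7, 7, 10, 10]
After 'push -7': [7, 7, 10, 10, -7]
After 'rot': [7, 7, 10, -7, 10]
After 'pick 1': [7, 7, 10, -7, 10, -7]
After 'lt': [7, 7, 10, -7, 0]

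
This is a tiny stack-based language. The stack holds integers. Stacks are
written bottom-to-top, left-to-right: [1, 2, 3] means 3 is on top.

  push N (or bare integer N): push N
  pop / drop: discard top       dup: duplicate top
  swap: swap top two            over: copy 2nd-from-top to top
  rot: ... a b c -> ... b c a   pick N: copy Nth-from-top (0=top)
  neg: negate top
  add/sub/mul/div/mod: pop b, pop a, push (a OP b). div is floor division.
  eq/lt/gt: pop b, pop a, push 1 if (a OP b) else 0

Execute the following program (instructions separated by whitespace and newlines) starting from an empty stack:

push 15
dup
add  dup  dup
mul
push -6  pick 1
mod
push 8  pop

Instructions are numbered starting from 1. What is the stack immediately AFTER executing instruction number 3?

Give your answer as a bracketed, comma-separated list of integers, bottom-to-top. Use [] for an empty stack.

Answer: [30]

Derivation:
Step 1 ('push 15'): [15]
Step 2 ('dup'): [15, 15]
Step 3 ('add'): [30]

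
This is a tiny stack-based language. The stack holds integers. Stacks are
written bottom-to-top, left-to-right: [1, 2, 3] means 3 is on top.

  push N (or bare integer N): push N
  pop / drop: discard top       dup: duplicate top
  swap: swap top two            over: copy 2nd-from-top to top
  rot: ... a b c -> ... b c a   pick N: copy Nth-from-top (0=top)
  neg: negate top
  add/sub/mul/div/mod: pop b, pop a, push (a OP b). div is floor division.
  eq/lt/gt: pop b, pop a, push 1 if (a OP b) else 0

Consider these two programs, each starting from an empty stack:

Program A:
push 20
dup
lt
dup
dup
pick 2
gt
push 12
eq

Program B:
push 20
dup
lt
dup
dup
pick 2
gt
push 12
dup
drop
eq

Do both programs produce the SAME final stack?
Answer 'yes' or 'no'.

Answer: yes

Derivation:
Program A trace:
  After 'push 20': [20]
  After 'dup': [20, 20]
  After 'lt': [0]
  After 'dup': [0, 0]
  After 'dup': [0, 0, 0]
  After 'pick 2': [0, 0, 0, 0]
  After 'gt': [0, 0, 0]
  After 'push 12': [0, 0, 0, 12]
  After 'eq': [0, 0, 0]
Program A final stack: [0, 0, 0]

Program B trace:
  After 'push 20': [20]
  After 'dup': [20, 20]
  After 'lt': [0]
  After 'dup': [0, 0]
  After 'dup': [0, 0, 0]
  After 'pick 2': [0, 0, 0, 0]
  After 'gt': [0, 0, 0]
  After 'push 12': [0, 0, 0, 12]
  After 'dup': [0, 0, 0, 12, 12]
  After 'drop': [0, 0, 0, 12]
  After 'eq': [0, 0, 0]
Program B final stack: [0, 0, 0]
Same: yes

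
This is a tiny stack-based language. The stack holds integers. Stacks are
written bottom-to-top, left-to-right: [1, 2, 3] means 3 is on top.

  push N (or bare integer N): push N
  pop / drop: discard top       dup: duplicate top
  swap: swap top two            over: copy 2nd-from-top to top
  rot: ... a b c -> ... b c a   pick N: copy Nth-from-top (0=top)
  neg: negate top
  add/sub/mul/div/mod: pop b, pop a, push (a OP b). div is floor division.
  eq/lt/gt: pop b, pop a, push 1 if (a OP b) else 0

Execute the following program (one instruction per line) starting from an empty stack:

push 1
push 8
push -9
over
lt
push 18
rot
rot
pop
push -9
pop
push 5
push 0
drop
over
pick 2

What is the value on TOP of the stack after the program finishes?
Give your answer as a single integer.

After 'push 1': [1]
After 'push 8': [1, 8]
After 'push -9': [1, 8, -9]
After 'over': [1, 8, -9, 8]
After 'lt': [1, 8, 1]
After 'push 18': [1, 8, 1, 18]
After 'rot': [1, 1, 18, 8]
After 'rot': [1, 18, 8, 1]
After 'pop': [1, 18, 8]
After 'push -9': [1, 18, 8, -9]
After 'pop': [1, 18, 8]
After 'push 5': [1, 18, 8, 5]
After 'push 0': [1, 18, 8, 5, 0]
After 'drop': [1, 18, 8, 5]
After 'over': [1, 18, 8, 5, 8]
After 'pick 2': [1, 18, 8, 5, 8, 8]

Answer: 8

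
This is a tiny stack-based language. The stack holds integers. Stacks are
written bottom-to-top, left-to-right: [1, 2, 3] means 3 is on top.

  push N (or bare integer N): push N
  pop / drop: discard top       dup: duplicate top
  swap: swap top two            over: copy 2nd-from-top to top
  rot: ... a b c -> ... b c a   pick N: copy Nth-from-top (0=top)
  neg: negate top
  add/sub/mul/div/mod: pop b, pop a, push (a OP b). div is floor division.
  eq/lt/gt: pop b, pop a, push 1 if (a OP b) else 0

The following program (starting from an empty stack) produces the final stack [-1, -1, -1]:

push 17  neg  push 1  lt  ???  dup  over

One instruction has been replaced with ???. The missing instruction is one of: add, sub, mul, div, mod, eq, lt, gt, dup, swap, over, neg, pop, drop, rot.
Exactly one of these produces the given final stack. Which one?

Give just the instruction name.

Answer: neg

Derivation:
Stack before ???: [1]
Stack after ???:  [-1]
The instruction that transforms [1] -> [-1] is: neg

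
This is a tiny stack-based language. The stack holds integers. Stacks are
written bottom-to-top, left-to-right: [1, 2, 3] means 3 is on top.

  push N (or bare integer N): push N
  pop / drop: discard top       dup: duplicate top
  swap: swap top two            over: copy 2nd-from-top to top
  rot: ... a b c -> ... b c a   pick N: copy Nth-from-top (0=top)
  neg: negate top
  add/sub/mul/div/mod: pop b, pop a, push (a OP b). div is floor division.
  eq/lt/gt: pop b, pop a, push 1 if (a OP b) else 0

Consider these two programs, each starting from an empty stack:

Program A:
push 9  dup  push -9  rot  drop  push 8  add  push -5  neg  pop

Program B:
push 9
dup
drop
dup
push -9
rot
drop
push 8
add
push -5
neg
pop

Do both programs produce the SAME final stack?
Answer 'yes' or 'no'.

Answer: yes

Derivation:
Program A trace:
  After 'push 9': [9]
  After 'dup': [9, 9]
  After 'push -9': [9, 9, -9]
  After 'rot': [9, -9, 9]
  After 'drop': [9, -9]
  After 'push 8': [9, -9, 8]
  After 'add': [9, -1]
  After 'push -5': [9, -1, -5]
  After 'neg': [9, -1, 5]
  After 'pop': [9, -1]
Program A final stack: [9, -1]

Program B trace:
  After 'push 9': [9]
  After 'dup': [9, 9]
  After 'drop': [9]
  After 'dup': [9, 9]
  After 'push -9': [9, 9, -9]
  After 'rot': [9, -9, 9]
  After 'drop': [9, -9]
  After 'push 8': [9, -9, 8]
  After 'add': [9, -1]
  After 'push -5': [9, -1, -5]
  After 'neg': [9, -1, 5]
  After 'pop': [9, -1]
Program B final stack: [9, -1]
Same: yes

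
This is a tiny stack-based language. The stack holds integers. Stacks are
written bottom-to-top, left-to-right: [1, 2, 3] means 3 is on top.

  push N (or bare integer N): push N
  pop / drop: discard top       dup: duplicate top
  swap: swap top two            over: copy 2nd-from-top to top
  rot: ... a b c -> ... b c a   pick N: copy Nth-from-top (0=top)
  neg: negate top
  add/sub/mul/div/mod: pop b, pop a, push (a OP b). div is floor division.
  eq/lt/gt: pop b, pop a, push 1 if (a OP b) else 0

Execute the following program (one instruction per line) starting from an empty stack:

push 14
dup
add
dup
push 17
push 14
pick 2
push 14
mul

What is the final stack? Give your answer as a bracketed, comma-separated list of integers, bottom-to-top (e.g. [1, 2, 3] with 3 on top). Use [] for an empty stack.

Answer: [28, 28, 17, 14, 392]

Derivation:
After 'push 14': [14]
After 'dup': [14, 14]
After 'add': [28]
After 'dup': [28, 28]
After 'push 17': [28, 28, 17]
After 'push 14': [28, 28, 17, 14]
After 'pick 2': [28, 28, 17, 14, 28]
After 'push 14': [28, 28, 17, 14, 28, 14]
After 'mul': [28, 28, 17, 14, 392]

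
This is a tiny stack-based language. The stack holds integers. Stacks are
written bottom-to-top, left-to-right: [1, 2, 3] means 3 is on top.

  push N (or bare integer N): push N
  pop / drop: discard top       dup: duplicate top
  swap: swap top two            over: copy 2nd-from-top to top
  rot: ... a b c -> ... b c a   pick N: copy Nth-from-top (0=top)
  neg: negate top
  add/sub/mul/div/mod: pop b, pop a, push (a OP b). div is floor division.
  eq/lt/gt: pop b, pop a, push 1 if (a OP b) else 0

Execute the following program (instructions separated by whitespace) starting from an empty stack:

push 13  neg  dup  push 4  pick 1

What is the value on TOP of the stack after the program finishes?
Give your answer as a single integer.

Answer: -13

Derivation:
After 'push 13': [13]
After 'neg': [-13]
After 'dup': [-13, -13]
After 'push 4': [-13, -13, 4]
After 'pick 1': [-13, -13, 4, -13]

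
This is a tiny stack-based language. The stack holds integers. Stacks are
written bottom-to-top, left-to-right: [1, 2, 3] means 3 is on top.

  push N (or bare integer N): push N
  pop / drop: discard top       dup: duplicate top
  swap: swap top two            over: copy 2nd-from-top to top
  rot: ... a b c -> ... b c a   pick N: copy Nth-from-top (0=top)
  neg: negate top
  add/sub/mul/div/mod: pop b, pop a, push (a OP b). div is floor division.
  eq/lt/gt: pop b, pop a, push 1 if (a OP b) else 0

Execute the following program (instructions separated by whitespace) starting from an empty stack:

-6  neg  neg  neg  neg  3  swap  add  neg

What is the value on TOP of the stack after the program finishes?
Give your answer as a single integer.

Answer: 3

Derivation:
After 'push -6': [-6]
After 'neg': [6]
After 'neg': [-6]
After 'neg': [6]
After 'neg': [-6]
After 'push 3': [-6, 3]
After 'swap': [3, -6]
After 'add': [-3]
After 'neg': [3]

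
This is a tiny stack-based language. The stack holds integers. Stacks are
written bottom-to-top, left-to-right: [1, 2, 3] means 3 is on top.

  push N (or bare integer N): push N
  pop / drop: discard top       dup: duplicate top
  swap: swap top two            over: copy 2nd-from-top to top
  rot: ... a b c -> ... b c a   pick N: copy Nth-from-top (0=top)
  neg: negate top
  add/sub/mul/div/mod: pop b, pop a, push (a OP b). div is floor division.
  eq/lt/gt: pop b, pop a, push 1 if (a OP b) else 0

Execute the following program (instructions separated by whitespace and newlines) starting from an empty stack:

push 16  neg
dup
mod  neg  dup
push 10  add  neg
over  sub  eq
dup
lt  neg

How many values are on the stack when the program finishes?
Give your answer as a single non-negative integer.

After 'push 16': stack = [16] (depth 1)
After 'neg': stack = [-16] (depth 1)
After 'dup': stack = [-16, -16] (depth 2)
After 'mod': stack = [0] (depth 1)
After 'neg': stack = [0] (depth 1)
After 'dup': stack = [0, 0] (depth 2)
After 'push 10': stack = [0, 0, 10] (depth 3)
After 'add': stack = [0, 10] (depth 2)
After 'neg': stack = [0, -10] (depth 2)
After 'over': stack = [0, -10, 0] (depth 3)
After 'sub': stack = [0, -10] (depth 2)
After 'eq': stack = [0] (depth 1)
After 'dup': stack = [0, 0] (depth 2)
After 'lt': stack = [0] (depth 1)
After 'neg': stack = [0] (depth 1)

Answer: 1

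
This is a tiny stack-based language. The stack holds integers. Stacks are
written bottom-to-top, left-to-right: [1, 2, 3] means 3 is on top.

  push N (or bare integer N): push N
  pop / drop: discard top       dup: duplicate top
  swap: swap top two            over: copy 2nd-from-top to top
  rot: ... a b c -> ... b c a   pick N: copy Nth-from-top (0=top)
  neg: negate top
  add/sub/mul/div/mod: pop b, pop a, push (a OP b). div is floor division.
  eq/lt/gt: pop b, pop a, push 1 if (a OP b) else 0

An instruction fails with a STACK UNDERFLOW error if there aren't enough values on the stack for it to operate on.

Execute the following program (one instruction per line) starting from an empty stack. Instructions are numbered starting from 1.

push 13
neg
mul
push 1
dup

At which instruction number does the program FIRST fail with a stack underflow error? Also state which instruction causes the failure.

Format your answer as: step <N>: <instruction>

Step 1 ('push 13'): stack = [13], depth = 1
Step 2 ('neg'): stack = [-13], depth = 1
Step 3 ('mul'): needs 2 value(s) but depth is 1 — STACK UNDERFLOW

Answer: step 3: mul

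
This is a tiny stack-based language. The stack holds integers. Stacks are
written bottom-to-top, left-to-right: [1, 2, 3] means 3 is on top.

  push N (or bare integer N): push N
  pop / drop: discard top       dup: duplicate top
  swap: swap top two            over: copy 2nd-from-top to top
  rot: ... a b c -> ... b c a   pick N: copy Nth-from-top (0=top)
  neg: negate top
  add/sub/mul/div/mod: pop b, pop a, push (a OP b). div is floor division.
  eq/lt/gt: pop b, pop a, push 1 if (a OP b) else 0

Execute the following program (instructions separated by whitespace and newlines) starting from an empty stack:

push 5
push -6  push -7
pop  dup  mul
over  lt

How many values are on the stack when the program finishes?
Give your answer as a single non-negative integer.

After 'push 5': stack = [5] (depth 1)
After 'push -6': stack = [5, -6] (depth 2)
After 'push -7': stack = [5, -6, -7] (depth 3)
After 'pop': stack = [5, -6] (depth 2)
After 'dup': stack = [5, -6, -6] (depth 3)
After 'mul': stack = [5, 36] (depth 2)
After 'over': stack = [5, 36, 5] (depth 3)
After 'lt': stack = [5, 0] (depth 2)

Answer: 2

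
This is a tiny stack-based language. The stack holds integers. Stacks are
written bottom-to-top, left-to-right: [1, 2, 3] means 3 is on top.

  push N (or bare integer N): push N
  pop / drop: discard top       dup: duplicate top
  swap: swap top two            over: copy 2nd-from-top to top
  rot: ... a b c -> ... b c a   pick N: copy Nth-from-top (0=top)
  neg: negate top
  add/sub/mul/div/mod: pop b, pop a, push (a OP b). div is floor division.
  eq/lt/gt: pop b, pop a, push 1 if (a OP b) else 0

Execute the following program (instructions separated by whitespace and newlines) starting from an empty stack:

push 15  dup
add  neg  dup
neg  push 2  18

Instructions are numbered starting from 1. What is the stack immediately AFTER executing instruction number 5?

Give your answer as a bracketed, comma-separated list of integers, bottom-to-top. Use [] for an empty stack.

Step 1 ('push 15'): [15]
Step 2 ('dup'): [15, 15]
Step 3 ('add'): [30]
Step 4 ('neg'): [-30]
Step 5 ('dup'): [-30, -30]

Answer: [-30, -30]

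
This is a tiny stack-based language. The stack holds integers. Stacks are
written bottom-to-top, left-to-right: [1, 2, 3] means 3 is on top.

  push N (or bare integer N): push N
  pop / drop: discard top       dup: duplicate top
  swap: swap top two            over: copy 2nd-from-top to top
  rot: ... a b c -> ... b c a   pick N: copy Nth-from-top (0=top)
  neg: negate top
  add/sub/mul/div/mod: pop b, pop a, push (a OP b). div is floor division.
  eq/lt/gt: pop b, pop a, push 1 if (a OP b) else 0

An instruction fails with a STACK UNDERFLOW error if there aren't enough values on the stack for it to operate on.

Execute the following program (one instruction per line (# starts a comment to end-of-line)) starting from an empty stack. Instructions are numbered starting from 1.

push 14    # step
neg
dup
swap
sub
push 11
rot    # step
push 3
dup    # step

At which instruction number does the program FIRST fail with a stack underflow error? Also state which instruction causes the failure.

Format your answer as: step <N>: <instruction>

Answer: step 7: rot

Derivation:
Step 1 ('push 14'): stack = [14], depth = 1
Step 2 ('neg'): stack = [-14], depth = 1
Step 3 ('dup'): stack = [-14, -14], depth = 2
Step 4 ('swap'): stack = [-14, -14], depth = 2
Step 5 ('sub'): stack = [0], depth = 1
Step 6 ('push 11'): stack = [0, 11], depth = 2
Step 7 ('rot'): needs 3 value(s) but depth is 2 — STACK UNDERFLOW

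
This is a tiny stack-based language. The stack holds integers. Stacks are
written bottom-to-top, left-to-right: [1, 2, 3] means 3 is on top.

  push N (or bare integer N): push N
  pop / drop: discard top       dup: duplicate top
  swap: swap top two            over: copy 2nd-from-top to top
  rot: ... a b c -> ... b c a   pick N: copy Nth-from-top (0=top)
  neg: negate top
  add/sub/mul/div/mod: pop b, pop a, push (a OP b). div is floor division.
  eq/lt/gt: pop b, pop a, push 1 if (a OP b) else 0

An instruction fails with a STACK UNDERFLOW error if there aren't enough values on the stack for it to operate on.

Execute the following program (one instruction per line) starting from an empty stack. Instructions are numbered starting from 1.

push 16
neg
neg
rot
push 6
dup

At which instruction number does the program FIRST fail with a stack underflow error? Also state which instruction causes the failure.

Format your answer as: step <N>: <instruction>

Answer: step 4: rot

Derivation:
Step 1 ('push 16'): stack = [16], depth = 1
Step 2 ('neg'): stack = [-16], depth = 1
Step 3 ('neg'): stack = [16], depth = 1
Step 4 ('rot'): needs 3 value(s) but depth is 1 — STACK UNDERFLOW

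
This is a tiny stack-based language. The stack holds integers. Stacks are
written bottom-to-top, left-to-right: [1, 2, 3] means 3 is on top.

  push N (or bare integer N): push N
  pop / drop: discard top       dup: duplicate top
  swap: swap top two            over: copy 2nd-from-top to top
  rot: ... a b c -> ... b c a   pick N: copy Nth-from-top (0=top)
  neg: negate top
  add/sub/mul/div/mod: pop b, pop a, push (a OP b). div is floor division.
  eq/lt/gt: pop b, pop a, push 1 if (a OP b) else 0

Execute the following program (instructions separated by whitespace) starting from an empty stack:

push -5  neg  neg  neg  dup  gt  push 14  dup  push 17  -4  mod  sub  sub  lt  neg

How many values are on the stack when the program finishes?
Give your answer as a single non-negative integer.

Answer: 1

Derivation:
After 'push -5': stack = [-5] (depth 1)
After 'neg': stack = [5] (depth 1)
After 'neg': stack = [-5] (depth 1)
After 'neg': stack = [5] (depth 1)
After 'dup': stack = [5, 5] (depth 2)
After 'gt': stack = [0] (depth 1)
After 'push 14': stack = [0, 14] (depth 2)
After 'dup': stack = [0, 14, 14] (depth 3)
After 'push 17': stack = [0, 14, 14, 17] (depth 4)
After 'push -4': stack = [0, 14, 14, 17, -4] (depth 5)
After 'mod': stack = [0, 14, 14, -3] (depth 4)
After 'sub': stack = [0, 14, 17] (depth 3)
After 'sub': stack = [0, -3] (depth 2)
After 'lt': stack = [0] (depth 1)
After 'neg': stack = [0] (depth 1)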